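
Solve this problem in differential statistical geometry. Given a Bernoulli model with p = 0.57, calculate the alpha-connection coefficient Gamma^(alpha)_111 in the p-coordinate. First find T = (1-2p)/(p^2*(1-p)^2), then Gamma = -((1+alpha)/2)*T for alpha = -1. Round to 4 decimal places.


Skewness (Amari-Chentsov) tensor: T = (1-2p)/(p^2*(1-p)^2).
p = 0.57, 1-2p = -0.14, p^2 = 0.3249, (1-p)^2 = 0.1849.
T = -0.14/(0.3249 * 0.1849) = -2.330459.
In the p-coordinate, Gamma^(alpha) = Gamma^(0) - (alpha/2)*T with Gamma^(0) = (1/2)*g'(p) = -T/2,
so Gamma^(alpha) = -((1+alpha)/2)*T.
alpha = -1, -(1+alpha)/2 = 0.0.
Gamma = 0.0 * -2.330459 = 0.0000

0.0000


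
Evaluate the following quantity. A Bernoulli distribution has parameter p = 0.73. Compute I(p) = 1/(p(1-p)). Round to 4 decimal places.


For Bernoulli(p), Fisher information is I(p) = 1/(p*(1-p)).
p = 0.73, 1-p = 0.27.
p*(1-p) = 0.1971.
I(p) = 1/0.1971 = 5.0736

5.0736


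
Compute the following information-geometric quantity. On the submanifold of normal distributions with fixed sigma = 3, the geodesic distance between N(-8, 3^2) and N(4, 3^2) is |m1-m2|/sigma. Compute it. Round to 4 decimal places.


On the fixed-variance normal subfamily, geodesic distance = |m1-m2|/sigma.
|-8 - 4| = 12.
sigma = 3.
d = 12/3 = 4.0000

4.0000


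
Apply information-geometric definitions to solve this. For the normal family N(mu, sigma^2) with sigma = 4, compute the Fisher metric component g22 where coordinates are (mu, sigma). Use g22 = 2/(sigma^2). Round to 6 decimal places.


For the 2-parameter normal family, the Fisher metric has:
  g11 = 1/sigma^2, g22 = 2/sigma^2.
sigma = 4, sigma^2 = 16.
g22 = 0.125000

0.125000


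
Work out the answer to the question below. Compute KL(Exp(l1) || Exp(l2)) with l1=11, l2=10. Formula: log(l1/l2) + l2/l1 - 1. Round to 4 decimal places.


KL divergence for exponential family:
KL = log(l1/l2) + l2/l1 - 1.
log(11/10) = 0.09531.
10/11 = 0.909091.
KL = 0.09531 + 0.909091 - 1 = 0.0044

0.0044


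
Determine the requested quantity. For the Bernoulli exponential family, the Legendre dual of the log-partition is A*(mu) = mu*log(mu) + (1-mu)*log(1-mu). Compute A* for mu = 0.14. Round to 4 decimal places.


Legendre transform for Bernoulli:
A*(mu) = mu*log(mu) + (1-mu)*log(1-mu).
mu = 0.14, 1-mu = 0.86.
mu*log(mu) = 0.14*log(0.14) = -0.275256.
(1-mu)*log(1-mu) = 0.86*log(0.86) = -0.129708.
A* = -0.275256 + -0.129708 = -0.4050

-0.4050


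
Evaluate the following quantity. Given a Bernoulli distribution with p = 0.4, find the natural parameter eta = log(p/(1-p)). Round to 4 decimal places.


Natural parameter for Bernoulli: eta = log(p/(1-p)).
p = 0.4, 1-p = 0.6.
p/(1-p) = 0.666667.
eta = log(0.666667) = -0.4055

-0.4055


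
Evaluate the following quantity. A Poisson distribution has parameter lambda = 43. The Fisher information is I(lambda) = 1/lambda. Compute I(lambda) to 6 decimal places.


Fisher information for Poisson: I(lambda) = 1/lambda.
lambda = 43.
I(lambda) = 1/43 = 0.023256

0.023256


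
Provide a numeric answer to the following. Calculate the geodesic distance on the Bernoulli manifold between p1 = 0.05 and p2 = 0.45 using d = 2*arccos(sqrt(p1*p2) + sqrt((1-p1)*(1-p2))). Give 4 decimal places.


Geodesic distance on Bernoulli manifold:
d(p1,p2) = 2*arccos(sqrt(p1*p2) + sqrt((1-p1)*(1-p2))).
sqrt(p1*p2) = sqrt(0.05*0.45) = 0.15.
sqrt((1-p1)*(1-p2)) = sqrt(0.95*0.55) = 0.722842.
arg = 0.15 + 0.722842 = 0.872842.
d = 2*arccos(0.872842) = 1.0196

1.0196


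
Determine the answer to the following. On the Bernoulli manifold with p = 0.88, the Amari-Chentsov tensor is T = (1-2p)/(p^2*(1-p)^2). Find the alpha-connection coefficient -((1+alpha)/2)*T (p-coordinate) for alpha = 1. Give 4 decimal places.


Skewness (Amari-Chentsov) tensor: T = (1-2p)/(p^2*(1-p)^2).
p = 0.88, 1-2p = -0.76, p^2 = 0.7744, (1-p)^2 = 0.0144.
T = -0.76/(0.7744 * 0.0144) = -68.153122.
In the p-coordinate, Gamma^(alpha) = Gamma^(0) - (alpha/2)*T with Gamma^(0) = (1/2)*g'(p) = -T/2,
so Gamma^(alpha) = -((1+alpha)/2)*T.
alpha = 1, -(1+alpha)/2 = -1.0.
Gamma = -1.0 * -68.153122 = 68.1531

68.1531


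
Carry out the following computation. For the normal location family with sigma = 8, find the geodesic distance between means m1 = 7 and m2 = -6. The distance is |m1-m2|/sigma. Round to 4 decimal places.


On the fixed-variance normal subfamily, geodesic distance = |m1-m2|/sigma.
|7 - -6| = 13.
sigma = 8.
d = 13/8 = 1.6250

1.6250


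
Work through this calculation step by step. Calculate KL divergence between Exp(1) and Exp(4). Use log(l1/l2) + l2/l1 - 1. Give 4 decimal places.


KL divergence for exponential family:
KL = log(l1/l2) + l2/l1 - 1.
log(1/4) = -1.386294.
4/1 = 4.0.
KL = -1.386294 + 4.0 - 1 = 1.6137

1.6137


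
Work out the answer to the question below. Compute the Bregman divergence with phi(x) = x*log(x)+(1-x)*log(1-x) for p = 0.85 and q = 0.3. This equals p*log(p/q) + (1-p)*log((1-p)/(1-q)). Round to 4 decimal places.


Bregman divergence with negative entropy generator:
D = p*log(p/q) + (1-p)*log((1-p)/(1-q)).
p = 0.85, q = 0.3.
p*log(p/q) = 0.85*log(0.85/0.3) = 0.885236.
(1-p)*log((1-p)/(1-q)) = 0.15*log(0.15/0.7) = -0.231067.
D = 0.885236 + -0.231067 = 0.6542

0.6542


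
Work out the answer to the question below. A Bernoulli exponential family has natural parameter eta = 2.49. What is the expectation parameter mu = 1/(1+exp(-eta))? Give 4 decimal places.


Dual coordinate (expectation parameter) for Bernoulli:
mu = 1/(1+exp(-eta)).
eta = 2.49.
exp(-eta) = exp(-2.49) = 0.08291.
mu = 1/(1+0.08291) = 0.9234

0.9234


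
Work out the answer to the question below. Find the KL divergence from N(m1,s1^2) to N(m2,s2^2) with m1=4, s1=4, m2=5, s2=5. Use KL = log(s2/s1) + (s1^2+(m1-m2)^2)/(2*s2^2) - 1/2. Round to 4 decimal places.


KL divergence between normal distributions:
KL = log(s2/s1) + (s1^2 + (m1-m2)^2)/(2*s2^2) - 1/2.
log(5/4) = 0.223144.
(4^2 + (4-5)^2)/(2*5^2) = (16 + 1)/50 = 0.34.
KL = 0.223144 + 0.34 - 0.5 = 0.0631

0.0631


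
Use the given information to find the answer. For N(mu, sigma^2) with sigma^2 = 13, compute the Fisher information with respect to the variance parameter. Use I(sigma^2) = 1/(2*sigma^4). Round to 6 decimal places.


Fisher information for variance: I(sigma^2) = 1/(2*sigma^4).
sigma^2 = 13, so sigma^4 = 169.
I = 1/(2*169) = 1/338 = 0.002959

0.002959


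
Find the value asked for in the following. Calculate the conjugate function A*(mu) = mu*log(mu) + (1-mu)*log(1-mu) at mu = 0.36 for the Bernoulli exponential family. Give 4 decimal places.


Legendre transform for Bernoulli:
A*(mu) = mu*log(mu) + (1-mu)*log(1-mu).
mu = 0.36, 1-mu = 0.64.
mu*log(mu) = 0.36*log(0.36) = -0.367794.
(1-mu)*log(1-mu) = 0.64*log(0.64) = -0.285624.
A* = -0.367794 + -0.285624 = -0.6534

-0.6534


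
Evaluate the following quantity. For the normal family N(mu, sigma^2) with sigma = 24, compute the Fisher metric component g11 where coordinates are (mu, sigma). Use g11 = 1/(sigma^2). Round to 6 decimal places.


For the 2-parameter normal family, the Fisher metric has:
  g11 = 1/sigma^2, g22 = 2/sigma^2.
sigma = 24, sigma^2 = 576.
g11 = 0.001736

0.001736


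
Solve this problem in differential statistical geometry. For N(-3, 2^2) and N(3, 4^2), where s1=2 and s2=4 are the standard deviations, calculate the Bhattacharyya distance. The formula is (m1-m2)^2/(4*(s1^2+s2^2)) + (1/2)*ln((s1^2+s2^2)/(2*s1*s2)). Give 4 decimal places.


Bhattacharyya distance between two Gaussians:
DB = (m1-m2)^2/(4*(s1^2+s2^2)) + (1/2)*ln((s1^2+s2^2)/(2*s1*s2)).
(m1-m2)^2 = (-6)^2 = 36.
s1^2+s2^2 = 4 + 16 = 20.
term1 = 36/80 = 0.45.
term2 = 0.5*ln(20/16.0) = 0.111572.
DB = 0.45 + 0.111572 = 0.5616

0.5616


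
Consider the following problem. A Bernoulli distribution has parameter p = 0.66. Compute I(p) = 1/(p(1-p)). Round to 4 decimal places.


For Bernoulli(p), Fisher information is I(p) = 1/(p*(1-p)).
p = 0.66, 1-p = 0.34.
p*(1-p) = 0.2244.
I(p) = 1/0.2244 = 4.4563

4.4563


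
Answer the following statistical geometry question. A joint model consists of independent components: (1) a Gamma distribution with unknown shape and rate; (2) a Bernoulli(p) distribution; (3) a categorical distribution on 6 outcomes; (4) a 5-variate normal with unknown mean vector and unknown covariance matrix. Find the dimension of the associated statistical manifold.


The dimension of a statistical manifold equals the number of free
(independent) real parameters of the model. For a product of independent
blocks the parameter counts add.
- Gamma (shape, rate): 2.
- Bernoulli (p): 1.
- categorical on 6 outcomes (probabilities sum to 1): 6-1 = 5.
- 5-variate normal: 5 (mean) + 5*6/2 = 15 (symmetric covariance) = 20.
Total = 2 + 1 + 5 + 20 = 28.
Dimension = 28

28


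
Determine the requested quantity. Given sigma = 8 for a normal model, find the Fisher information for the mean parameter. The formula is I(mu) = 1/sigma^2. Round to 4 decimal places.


The Fisher information for the mean of a normal distribution is I(mu) = 1/sigma^2.
sigma = 8, so sigma^2 = 64.
I(mu) = 1/64 = 0.0156

0.0156


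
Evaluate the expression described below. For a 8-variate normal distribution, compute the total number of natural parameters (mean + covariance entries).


Exponential family dimension calculation:
For 8-dim MVN: mean has 8 params, covariance has 8*9/2 = 36 unique entries.
Total dim = 8 + 36 = 44.

44


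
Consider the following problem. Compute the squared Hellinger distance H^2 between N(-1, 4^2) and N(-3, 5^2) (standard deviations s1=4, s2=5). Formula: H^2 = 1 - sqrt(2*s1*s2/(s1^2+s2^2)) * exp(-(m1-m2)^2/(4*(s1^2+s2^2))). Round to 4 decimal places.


Squared Hellinger distance for Gaussians:
H^2 = 1 - sqrt(2*s1*s2/(s1^2+s2^2)) * exp(-(m1-m2)^2/(4*(s1^2+s2^2))).
s1^2 = 16, s2^2 = 25, s1^2+s2^2 = 41.
sqrt(2*4*5/(41)) = 0.98773.
(m1-m2)^2 = (2)^2 = 4.
exp(-4/(4*41)) = exp(-0.02439) = 0.975905.
H^2 = 1 - 0.98773*0.975905 = 0.0361

0.0361


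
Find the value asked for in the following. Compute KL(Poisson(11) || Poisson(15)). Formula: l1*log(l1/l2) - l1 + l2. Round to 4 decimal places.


KL divergence for Poisson:
KL = l1*log(l1/l2) - l1 + l2.
l1 = 11, l2 = 15.
log(11/15) = -0.310155.
l1*log(l1/l2) = 11 * -0.310155 = -3.411704.
KL = -3.411704 - 11 + 15 = 0.5883

0.5883


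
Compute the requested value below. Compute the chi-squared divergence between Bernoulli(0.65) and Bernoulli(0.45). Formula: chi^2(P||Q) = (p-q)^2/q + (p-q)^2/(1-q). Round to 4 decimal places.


Chi-squared divergence between Bernoulli distributions:
chi^2 = (p-q)^2/q + (p-q)^2/(1-q).
p = 0.65, q = 0.45, p-q = 0.2.
(p-q)^2 = 0.04.
term1 = 0.04/0.45 = 0.088889.
term2 = 0.04/0.55 = 0.072727.
chi^2 = 0.088889 + 0.072727 = 0.1616

0.1616


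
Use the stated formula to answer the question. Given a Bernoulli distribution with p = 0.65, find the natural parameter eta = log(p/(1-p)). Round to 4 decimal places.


Natural parameter for Bernoulli: eta = log(p/(1-p)).
p = 0.65, 1-p = 0.35.
p/(1-p) = 1.857143.
eta = log(1.857143) = 0.6190

0.6190


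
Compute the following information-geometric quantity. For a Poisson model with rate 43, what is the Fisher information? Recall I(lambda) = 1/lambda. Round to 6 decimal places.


Fisher information for Poisson: I(lambda) = 1/lambda.
lambda = 43.
I(lambda) = 1/43 = 0.023256

0.023256


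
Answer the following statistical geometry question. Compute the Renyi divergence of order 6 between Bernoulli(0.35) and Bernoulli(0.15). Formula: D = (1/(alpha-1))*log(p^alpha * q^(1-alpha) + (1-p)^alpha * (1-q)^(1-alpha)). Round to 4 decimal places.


Renyi divergence of order alpha between Bernoulli distributions:
D = (1/(alpha-1))*log(p^alpha * q^(1-alpha) + (1-p)^alpha * (1-q)^(1-alpha)).
alpha = 6, p = 0.35, q = 0.15.
p^alpha * q^(1-alpha) = 0.35^6 * 0.15^-5 = 24.207613.
(1-p)^alpha * (1-q)^(1-alpha) = 0.65^6 * 0.85^-5 = 0.169975.
sum = 24.207613 + 0.169975 = 24.377588.
D = (1/5)*log(24.377588) = 0.6387

0.6387


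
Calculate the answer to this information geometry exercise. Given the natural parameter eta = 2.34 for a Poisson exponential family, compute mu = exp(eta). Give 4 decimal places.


Expectation parameter for Poisson exponential family:
mu = exp(eta).
eta = 2.34.
mu = exp(2.34) = 10.3812

10.3812


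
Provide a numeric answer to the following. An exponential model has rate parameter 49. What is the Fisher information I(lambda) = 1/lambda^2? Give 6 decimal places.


Fisher information for exponential: I(lambda) = 1/lambda^2.
lambda = 49, lambda^2 = 2401.
I = 1/2401 = 0.000416

0.000416


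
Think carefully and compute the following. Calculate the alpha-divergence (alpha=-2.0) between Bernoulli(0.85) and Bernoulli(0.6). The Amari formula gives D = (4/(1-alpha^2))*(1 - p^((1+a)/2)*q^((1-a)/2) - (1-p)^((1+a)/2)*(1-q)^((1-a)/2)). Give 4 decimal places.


Amari alpha-divergence:
D = (4/(1-alpha^2))*(1 - p^((1+a)/2)*q^((1-a)/2) - (1-p)^((1+a)/2)*(1-q)^((1-a)/2)).
alpha = -2.0, p = 0.85, q = 0.6.
e1 = (1+alpha)/2 = -0.5, e2 = (1-alpha)/2 = 1.5.
t1 = p^e1 * q^e2 = 0.85^-0.5 * 0.6^1.5 = 0.504101.
t2 = (1-p)^e1 * (1-q)^e2 = 0.15^-0.5 * 0.4^1.5 = 0.653197.
4/(1-alpha^2) = -1.333333.
D = -1.333333*(1 - 0.504101 - 0.653197) = 0.2097

0.2097


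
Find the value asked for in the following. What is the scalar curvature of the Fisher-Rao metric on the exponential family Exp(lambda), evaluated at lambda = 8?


This family has a single free parameter, so its statistical manifold
is 1-dimensional. The Riemann curvature tensor of any 1-dimensional
Riemannian manifold vanishes identically, so R = 0.

0


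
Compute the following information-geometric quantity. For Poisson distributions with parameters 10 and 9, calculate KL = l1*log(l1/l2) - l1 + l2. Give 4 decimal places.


KL divergence for Poisson:
KL = l1*log(l1/l2) - l1 + l2.
l1 = 10, l2 = 9.
log(10/9) = 0.105361.
l1*log(l1/l2) = 10 * 0.105361 = 1.053605.
KL = 1.053605 - 10 + 9 = 0.0536

0.0536


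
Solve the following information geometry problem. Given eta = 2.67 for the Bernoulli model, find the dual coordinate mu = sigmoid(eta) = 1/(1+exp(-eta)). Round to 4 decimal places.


Dual coordinate (expectation parameter) for Bernoulli:
mu = 1/(1+exp(-eta)).
eta = 2.67.
exp(-eta) = exp(-2.67) = 0.069252.
mu = 1/(1+0.069252) = 0.9352

0.9352


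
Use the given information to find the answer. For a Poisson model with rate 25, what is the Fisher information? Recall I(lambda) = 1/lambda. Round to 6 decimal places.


Fisher information for Poisson: I(lambda) = 1/lambda.
lambda = 25.
I(lambda) = 1/25 = 0.040000

0.040000


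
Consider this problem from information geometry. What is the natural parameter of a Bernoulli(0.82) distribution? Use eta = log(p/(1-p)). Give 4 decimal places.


Natural parameter for Bernoulli: eta = log(p/(1-p)).
p = 0.82, 1-p = 0.18.
p/(1-p) = 4.555556.
eta = log(4.555556) = 1.5163

1.5163


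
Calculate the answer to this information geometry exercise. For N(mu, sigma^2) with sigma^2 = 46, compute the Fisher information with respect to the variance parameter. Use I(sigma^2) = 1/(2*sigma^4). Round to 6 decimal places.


Fisher information for variance: I(sigma^2) = 1/(2*sigma^4).
sigma^2 = 46, so sigma^4 = 2116.
I = 1/(2*2116) = 1/4232 = 0.000236

0.000236


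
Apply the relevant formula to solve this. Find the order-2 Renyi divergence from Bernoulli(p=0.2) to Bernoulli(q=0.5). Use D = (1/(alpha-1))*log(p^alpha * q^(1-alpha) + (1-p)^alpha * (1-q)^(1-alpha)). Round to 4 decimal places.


Renyi divergence of order alpha between Bernoulli distributions:
D = (1/(alpha-1))*log(p^alpha * q^(1-alpha) + (1-p)^alpha * (1-q)^(1-alpha)).
alpha = 2, p = 0.2, q = 0.5.
p^alpha * q^(1-alpha) = 0.2^2 * 0.5^-1 = 0.08.
(1-p)^alpha * (1-q)^(1-alpha) = 0.8^2 * 0.5^-1 = 1.28.
sum = 0.08 + 1.28 = 1.36.
D = (1/1)*log(1.36) = 0.3075

0.3075


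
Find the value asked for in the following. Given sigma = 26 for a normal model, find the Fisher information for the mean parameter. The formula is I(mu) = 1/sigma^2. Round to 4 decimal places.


The Fisher information for the mean of a normal distribution is I(mu) = 1/sigma^2.
sigma = 26, so sigma^2 = 676.
I(mu) = 1/676 = 0.0015

0.0015


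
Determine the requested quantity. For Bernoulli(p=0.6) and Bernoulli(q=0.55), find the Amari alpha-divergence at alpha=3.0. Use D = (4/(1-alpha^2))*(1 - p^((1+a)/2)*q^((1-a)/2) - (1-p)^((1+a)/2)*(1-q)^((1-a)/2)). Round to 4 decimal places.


Amari alpha-divergence:
D = (4/(1-alpha^2))*(1 - p^((1+a)/2)*q^((1-a)/2) - (1-p)^((1+a)/2)*(1-q)^((1-a)/2)).
alpha = 3.0, p = 0.6, q = 0.55.
e1 = (1+alpha)/2 = 2.0, e2 = (1-alpha)/2 = -1.0.
t1 = p^e1 * q^e2 = 0.6^2.0 * 0.55^-1.0 = 0.654545.
t2 = (1-p)^e1 * (1-q)^e2 = 0.4^2.0 * 0.45^-1.0 = 0.355556.
4/(1-alpha^2) = -0.5.
D = -0.5*(1 - 0.654545 - 0.355556) = 0.0051

0.0051


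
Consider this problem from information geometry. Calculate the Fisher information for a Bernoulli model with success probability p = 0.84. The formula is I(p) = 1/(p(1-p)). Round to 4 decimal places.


For Bernoulli(p), Fisher information is I(p) = 1/(p*(1-p)).
p = 0.84, 1-p = 0.16.
p*(1-p) = 0.1344.
I(p) = 1/0.1344 = 7.4405

7.4405


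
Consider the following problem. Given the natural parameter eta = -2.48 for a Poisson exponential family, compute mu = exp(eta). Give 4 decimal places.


Expectation parameter for Poisson exponential family:
mu = exp(eta).
eta = -2.48.
mu = exp(-2.48) = 0.0837

0.0837


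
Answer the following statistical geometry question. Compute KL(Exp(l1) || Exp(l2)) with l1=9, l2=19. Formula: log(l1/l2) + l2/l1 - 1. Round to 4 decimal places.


KL divergence for exponential family:
KL = log(l1/l2) + l2/l1 - 1.
log(9/19) = -0.747214.
19/9 = 2.111111.
KL = -0.747214 + 2.111111 - 1 = 0.3639

0.3639


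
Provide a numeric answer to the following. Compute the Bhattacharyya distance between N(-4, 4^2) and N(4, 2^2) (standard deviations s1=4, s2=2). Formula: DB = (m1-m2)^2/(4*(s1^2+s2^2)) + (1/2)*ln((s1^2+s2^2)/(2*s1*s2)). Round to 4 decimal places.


Bhattacharyya distance between two Gaussians:
DB = (m1-m2)^2/(4*(s1^2+s2^2)) + (1/2)*ln((s1^2+s2^2)/(2*s1*s2)).
(m1-m2)^2 = (-8)^2 = 64.
s1^2+s2^2 = 16 + 4 = 20.
term1 = 64/80 = 0.8.
term2 = 0.5*ln(20/16.0) = 0.111572.
DB = 0.8 + 0.111572 = 0.9116

0.9116


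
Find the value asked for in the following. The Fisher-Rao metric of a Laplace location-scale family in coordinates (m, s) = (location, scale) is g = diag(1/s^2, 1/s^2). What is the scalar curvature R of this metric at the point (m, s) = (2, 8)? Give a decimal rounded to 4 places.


The metric has the form g = (A dm^2 + B ds^2)/s^2 with A = 1, B = 1.
Substitute u = sqrt(A/B)*m: g = B*(du^2 + ds^2)/s^2, i.e. B times the
Poincare upper half-plane metric, which has constant Gaussian curvature -1.
Scaling a 2D metric by a constant c divides the Gaussian curvature by c,
so K = -1/B = -1/(1) = -1.0000 everywhere (the point (m, s) = (2, 8) is irrelevant:
the curvature is constant).
Scalar curvature in dimension 2: R = 2K = -2/(1) = -2.0000.

-2.0000


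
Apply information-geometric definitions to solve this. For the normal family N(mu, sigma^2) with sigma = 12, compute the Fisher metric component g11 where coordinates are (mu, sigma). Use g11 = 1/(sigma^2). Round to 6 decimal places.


For the 2-parameter normal family, the Fisher metric has:
  g11 = 1/sigma^2, g22 = 2/sigma^2.
sigma = 12, sigma^2 = 144.
g11 = 0.006944

0.006944


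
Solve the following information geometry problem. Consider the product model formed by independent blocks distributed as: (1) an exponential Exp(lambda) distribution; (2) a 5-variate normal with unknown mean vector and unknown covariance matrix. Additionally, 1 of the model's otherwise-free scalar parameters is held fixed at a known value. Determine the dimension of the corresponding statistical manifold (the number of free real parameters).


The dimension of a statistical manifold equals the number of free
(independent) real parameters of the model. For a product of independent
blocks the parameter counts add.
- exponential (lambda): 1.
- 5-variate normal: 5 (mean) + 5*6/2 = 15 (symmetric covariance) = 20.
Total = 1 + 20 = 21.
1 parameter(s) fixed at known values: 21 - 1 = 20.
Dimension = 20

20


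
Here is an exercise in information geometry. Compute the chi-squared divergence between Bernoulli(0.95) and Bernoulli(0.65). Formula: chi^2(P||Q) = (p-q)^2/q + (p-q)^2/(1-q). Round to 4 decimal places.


Chi-squared divergence between Bernoulli distributions:
chi^2 = (p-q)^2/q + (p-q)^2/(1-q).
p = 0.95, q = 0.65, p-q = 0.3.
(p-q)^2 = 0.09.
term1 = 0.09/0.65 = 0.138462.
term2 = 0.09/0.35 = 0.257143.
chi^2 = 0.138462 + 0.257143 = 0.3956

0.3956


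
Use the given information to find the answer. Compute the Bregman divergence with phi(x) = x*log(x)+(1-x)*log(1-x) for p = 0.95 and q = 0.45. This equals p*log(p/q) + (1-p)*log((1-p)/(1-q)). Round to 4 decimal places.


Bregman divergence with negative entropy generator:
D = p*log(p/q) + (1-p)*log((1-p)/(1-q)).
p = 0.95, q = 0.45.
p*log(p/q) = 0.95*log(0.95/0.45) = 0.709854.
(1-p)*log((1-p)/(1-q)) = 0.05*log(0.05/0.55) = -0.119895.
D = 0.709854 + -0.119895 = 0.5900

0.5900


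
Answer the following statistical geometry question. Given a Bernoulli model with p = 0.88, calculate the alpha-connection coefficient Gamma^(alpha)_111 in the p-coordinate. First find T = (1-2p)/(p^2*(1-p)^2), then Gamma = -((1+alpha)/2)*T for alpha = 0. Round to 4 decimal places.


Skewness (Amari-Chentsov) tensor: T = (1-2p)/(p^2*(1-p)^2).
p = 0.88, 1-2p = -0.76, p^2 = 0.7744, (1-p)^2 = 0.0144.
T = -0.76/(0.7744 * 0.0144) = -68.153122.
In the p-coordinate, Gamma^(alpha) = Gamma^(0) - (alpha/2)*T with Gamma^(0) = (1/2)*g'(p) = -T/2,
so Gamma^(alpha) = -((1+alpha)/2)*T.
alpha = 0, -(1+alpha)/2 = -0.5.
Gamma = -0.5 * -68.153122 = 34.0766

34.0766


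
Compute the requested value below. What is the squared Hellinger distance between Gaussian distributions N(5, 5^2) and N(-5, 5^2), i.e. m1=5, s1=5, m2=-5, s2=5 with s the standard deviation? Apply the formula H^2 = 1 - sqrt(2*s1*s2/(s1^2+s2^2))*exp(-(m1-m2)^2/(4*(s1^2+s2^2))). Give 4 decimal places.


Squared Hellinger distance for Gaussians:
H^2 = 1 - sqrt(2*s1*s2/(s1^2+s2^2)) * exp(-(m1-m2)^2/(4*(s1^2+s2^2))).
s1^2 = 25, s2^2 = 25, s1^2+s2^2 = 50.
sqrt(2*5*5/(50)) = 1.0.
(m1-m2)^2 = (10)^2 = 100.
exp(-100/(4*50)) = exp(-0.5) = 0.606531.
H^2 = 1 - 1.0*0.606531 = 0.3935

0.3935


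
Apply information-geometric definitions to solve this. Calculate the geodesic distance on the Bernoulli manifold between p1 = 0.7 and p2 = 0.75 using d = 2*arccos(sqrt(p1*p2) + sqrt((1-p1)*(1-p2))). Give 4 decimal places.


Geodesic distance on Bernoulli manifold:
d(p1,p2) = 2*arccos(sqrt(p1*p2) + sqrt((1-p1)*(1-p2))).
sqrt(p1*p2) = sqrt(0.7*0.75) = 0.724569.
sqrt((1-p1)*(1-p2)) = sqrt(0.3*0.25) = 0.273861.
arg = 0.724569 + 0.273861 = 0.99843.
d = 2*arccos(0.99843) = 0.1121

0.1121


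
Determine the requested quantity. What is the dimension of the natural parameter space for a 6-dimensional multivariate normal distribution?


Exponential family dimension calculation:
For 6-dim MVN: mean has 6 params, covariance has 6*7/2 = 21 unique entries.
Total dim = 6 + 21 = 27.

27


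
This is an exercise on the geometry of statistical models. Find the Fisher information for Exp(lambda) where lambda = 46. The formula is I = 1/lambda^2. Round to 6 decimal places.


Fisher information for exponential: I(lambda) = 1/lambda^2.
lambda = 46, lambda^2 = 2116.
I = 1/2116 = 0.000473

0.000473


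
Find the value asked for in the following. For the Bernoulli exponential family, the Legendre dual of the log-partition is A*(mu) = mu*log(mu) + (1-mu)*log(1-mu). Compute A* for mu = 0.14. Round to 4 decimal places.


Legendre transform for Bernoulli:
A*(mu) = mu*log(mu) + (1-mu)*log(1-mu).
mu = 0.14, 1-mu = 0.86.
mu*log(mu) = 0.14*log(0.14) = -0.275256.
(1-mu)*log(1-mu) = 0.86*log(0.86) = -0.129708.
A* = -0.275256 + -0.129708 = -0.4050

-0.4050


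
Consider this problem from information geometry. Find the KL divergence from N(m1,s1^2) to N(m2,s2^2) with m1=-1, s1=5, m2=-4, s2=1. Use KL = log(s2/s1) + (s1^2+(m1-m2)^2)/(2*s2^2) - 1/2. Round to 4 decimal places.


KL divergence between normal distributions:
KL = log(s2/s1) + (s1^2 + (m1-m2)^2)/(2*s2^2) - 1/2.
log(1/5) = -1.609438.
(5^2 + (-1--4)^2)/(2*1^2) = (25 + 9)/2 = 17.0.
KL = -1.609438 + 17.0 - 0.5 = 14.8906

14.8906


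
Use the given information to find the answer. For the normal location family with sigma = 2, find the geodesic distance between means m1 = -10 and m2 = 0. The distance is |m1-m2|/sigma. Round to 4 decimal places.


On the fixed-variance normal subfamily, geodesic distance = |m1-m2|/sigma.
|-10 - 0| = 10.
sigma = 2.
d = 10/2 = 5.0000

5.0000


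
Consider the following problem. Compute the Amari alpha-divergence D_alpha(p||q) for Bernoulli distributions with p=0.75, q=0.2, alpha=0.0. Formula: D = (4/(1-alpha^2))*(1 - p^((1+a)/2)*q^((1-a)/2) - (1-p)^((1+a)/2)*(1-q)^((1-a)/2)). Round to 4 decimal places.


Amari alpha-divergence:
D = (4/(1-alpha^2))*(1 - p^((1+a)/2)*q^((1-a)/2) - (1-p)^((1+a)/2)*(1-q)^((1-a)/2)).
alpha = 0.0, p = 0.75, q = 0.2.
e1 = (1+alpha)/2 = 0.5, e2 = (1-alpha)/2 = 0.5.
t1 = p^e1 * q^e2 = 0.75^0.5 * 0.2^0.5 = 0.387298.
t2 = (1-p)^e1 * (1-q)^e2 = 0.25^0.5 * 0.8^0.5 = 0.447214.
4/(1-alpha^2) = 4.0.
D = 4.0*(1 - 0.387298 - 0.447214) = 0.6620

0.6620


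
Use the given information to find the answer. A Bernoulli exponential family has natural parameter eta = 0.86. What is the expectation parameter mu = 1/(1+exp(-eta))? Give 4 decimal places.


Dual coordinate (expectation parameter) for Bernoulli:
mu = 1/(1+exp(-eta)).
eta = 0.86.
exp(-eta) = exp(-0.86) = 0.423162.
mu = 1/(1+0.423162) = 0.7027

0.7027


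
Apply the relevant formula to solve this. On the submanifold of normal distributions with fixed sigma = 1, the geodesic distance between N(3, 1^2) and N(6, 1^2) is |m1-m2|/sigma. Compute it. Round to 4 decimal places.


On the fixed-variance normal subfamily, geodesic distance = |m1-m2|/sigma.
|3 - 6| = 3.
sigma = 1.
d = 3/1 = 3.0000

3.0000


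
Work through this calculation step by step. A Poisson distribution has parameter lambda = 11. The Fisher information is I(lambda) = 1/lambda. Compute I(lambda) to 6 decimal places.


Fisher information for Poisson: I(lambda) = 1/lambda.
lambda = 11.
I(lambda) = 1/11 = 0.090909

0.090909


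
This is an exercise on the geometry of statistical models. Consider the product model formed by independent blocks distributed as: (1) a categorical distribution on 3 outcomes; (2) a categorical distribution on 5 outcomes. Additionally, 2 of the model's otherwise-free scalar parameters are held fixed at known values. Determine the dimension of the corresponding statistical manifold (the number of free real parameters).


The dimension of a statistical manifold equals the number of free
(independent) real parameters of the model. For a product of independent
blocks the parameter counts add.
- categorical on 3 outcomes (probabilities sum to 1): 3-1 = 2.
- categorical on 5 outcomes (probabilities sum to 1): 5-1 = 4.
Total = 2 + 4 = 6.
2 parameter(s) fixed at known values: 6 - 2 = 4.
Dimension = 4

4


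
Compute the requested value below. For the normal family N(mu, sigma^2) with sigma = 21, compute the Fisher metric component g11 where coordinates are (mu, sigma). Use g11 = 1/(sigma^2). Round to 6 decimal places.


For the 2-parameter normal family, the Fisher metric has:
  g11 = 1/sigma^2, g22 = 2/sigma^2.
sigma = 21, sigma^2 = 441.
g11 = 0.002268

0.002268


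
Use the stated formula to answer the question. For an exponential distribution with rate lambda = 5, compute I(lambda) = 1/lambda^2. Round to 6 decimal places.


Fisher information for exponential: I(lambda) = 1/lambda^2.
lambda = 5, lambda^2 = 25.
I = 1/25 = 0.040000

0.040000


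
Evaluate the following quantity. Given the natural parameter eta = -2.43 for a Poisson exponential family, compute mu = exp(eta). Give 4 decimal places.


Expectation parameter for Poisson exponential family:
mu = exp(eta).
eta = -2.43.
mu = exp(-2.43) = 0.0880

0.0880


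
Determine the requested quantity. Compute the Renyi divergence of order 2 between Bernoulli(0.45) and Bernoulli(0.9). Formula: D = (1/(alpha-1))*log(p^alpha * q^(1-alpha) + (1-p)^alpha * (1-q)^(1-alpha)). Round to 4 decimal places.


Renyi divergence of order alpha between Bernoulli distributions:
D = (1/(alpha-1))*log(p^alpha * q^(1-alpha) + (1-p)^alpha * (1-q)^(1-alpha)).
alpha = 2, p = 0.45, q = 0.9.
p^alpha * q^(1-alpha) = 0.45^2 * 0.9^-1 = 0.225.
(1-p)^alpha * (1-q)^(1-alpha) = 0.55^2 * 0.1^-1 = 3.025.
sum = 0.225 + 3.025 = 3.25.
D = (1/1)*log(3.25) = 1.1787

1.1787


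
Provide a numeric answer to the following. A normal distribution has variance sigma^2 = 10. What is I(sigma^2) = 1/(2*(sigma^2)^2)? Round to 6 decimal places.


Fisher information for variance: I(sigma^2) = 1/(2*sigma^4).
sigma^2 = 10, so sigma^4 = 100.
I = 1/(2*100) = 1/200 = 0.005000

0.005000


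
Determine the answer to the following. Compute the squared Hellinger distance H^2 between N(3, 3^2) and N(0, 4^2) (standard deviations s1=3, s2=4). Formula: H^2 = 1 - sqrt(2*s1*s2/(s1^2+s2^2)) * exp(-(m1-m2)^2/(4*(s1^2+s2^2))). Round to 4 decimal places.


Squared Hellinger distance for Gaussians:
H^2 = 1 - sqrt(2*s1*s2/(s1^2+s2^2)) * exp(-(m1-m2)^2/(4*(s1^2+s2^2))).
s1^2 = 9, s2^2 = 16, s1^2+s2^2 = 25.
sqrt(2*3*4/(25)) = 0.979796.
(m1-m2)^2 = (3)^2 = 9.
exp(-9/(4*25)) = exp(-0.09) = 0.913931.
H^2 = 1 - 0.979796*0.913931 = 0.1045

0.1045


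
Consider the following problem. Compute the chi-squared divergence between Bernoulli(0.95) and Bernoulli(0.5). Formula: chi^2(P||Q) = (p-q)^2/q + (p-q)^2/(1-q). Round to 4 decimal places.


Chi-squared divergence between Bernoulli distributions:
chi^2 = (p-q)^2/q + (p-q)^2/(1-q).
p = 0.95, q = 0.5, p-q = 0.45.
(p-q)^2 = 0.2025.
term1 = 0.2025/0.5 = 0.405.
term2 = 0.2025/0.5 = 0.405.
chi^2 = 0.405 + 0.405 = 0.8100

0.8100


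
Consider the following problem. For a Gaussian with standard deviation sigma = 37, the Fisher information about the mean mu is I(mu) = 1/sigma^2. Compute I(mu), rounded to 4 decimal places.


The Fisher information for the mean of a normal distribution is I(mu) = 1/sigma^2.
sigma = 37, so sigma^2 = 1369.
I(mu) = 1/1369 = 0.0007

0.0007


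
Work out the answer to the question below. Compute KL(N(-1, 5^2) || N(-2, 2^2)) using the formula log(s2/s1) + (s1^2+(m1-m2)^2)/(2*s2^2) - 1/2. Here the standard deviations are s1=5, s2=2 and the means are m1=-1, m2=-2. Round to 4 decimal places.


KL divergence between normal distributions:
KL = log(s2/s1) + (s1^2 + (m1-m2)^2)/(2*s2^2) - 1/2.
log(2/5) = -0.916291.
(5^2 + (-1--2)^2)/(2*2^2) = (25 + 1)/8 = 3.25.
KL = -0.916291 + 3.25 - 0.5 = 1.8337

1.8337


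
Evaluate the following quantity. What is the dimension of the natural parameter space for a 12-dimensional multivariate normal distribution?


Exponential family dimension calculation:
For 12-dim MVN: mean has 12 params, covariance has 12*13/2 = 78 unique entries.
Total dim = 12 + 78 = 90.

90


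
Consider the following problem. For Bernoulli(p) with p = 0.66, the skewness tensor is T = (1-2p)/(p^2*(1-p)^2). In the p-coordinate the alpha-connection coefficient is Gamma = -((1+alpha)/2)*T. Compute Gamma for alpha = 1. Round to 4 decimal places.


Skewness (Amari-Chentsov) tensor: T = (1-2p)/(p^2*(1-p)^2).
p = 0.66, 1-2p = -0.32, p^2 = 0.4356, (1-p)^2 = 0.1156.
T = -0.32/(0.4356 * 0.1156) = -6.354835.
In the p-coordinate, Gamma^(alpha) = Gamma^(0) - (alpha/2)*T with Gamma^(0) = (1/2)*g'(p) = -T/2,
so Gamma^(alpha) = -((1+alpha)/2)*T.
alpha = 1, -(1+alpha)/2 = -1.0.
Gamma = -1.0 * -6.354835 = 6.3548

6.3548


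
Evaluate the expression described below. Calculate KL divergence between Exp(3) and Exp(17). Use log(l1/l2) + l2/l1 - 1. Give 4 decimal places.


KL divergence for exponential family:
KL = log(l1/l2) + l2/l1 - 1.
log(3/17) = -1.734601.
17/3 = 5.666667.
KL = -1.734601 + 5.666667 - 1 = 2.9321

2.9321


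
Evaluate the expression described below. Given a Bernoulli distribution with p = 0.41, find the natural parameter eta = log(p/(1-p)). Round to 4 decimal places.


Natural parameter for Bernoulli: eta = log(p/(1-p)).
p = 0.41, 1-p = 0.59.
p/(1-p) = 0.694915.
eta = log(0.694915) = -0.3640

-0.3640


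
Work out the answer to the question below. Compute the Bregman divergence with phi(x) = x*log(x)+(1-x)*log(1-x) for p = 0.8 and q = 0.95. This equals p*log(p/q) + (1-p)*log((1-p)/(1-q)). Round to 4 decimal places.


Bregman divergence with negative entropy generator:
D = p*log(p/q) + (1-p)*log((1-p)/(1-q)).
p = 0.8, q = 0.95.
p*log(p/q) = 0.8*log(0.8/0.95) = -0.13748.
(1-p)*log((1-p)/(1-q)) = 0.2*log(0.2/0.05) = 0.277259.
D = -0.13748 + 0.277259 = 0.1398

0.1398


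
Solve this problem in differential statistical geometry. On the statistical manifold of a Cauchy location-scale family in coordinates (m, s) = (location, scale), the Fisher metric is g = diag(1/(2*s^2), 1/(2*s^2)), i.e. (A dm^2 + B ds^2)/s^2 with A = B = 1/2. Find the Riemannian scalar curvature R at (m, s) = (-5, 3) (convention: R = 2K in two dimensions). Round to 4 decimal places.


The metric has the form g = (A dm^2 + B ds^2)/s^2 with A = 1/2, B = 1/2.
Substitute u = sqrt(A/B)*m: g = B*(du^2 + ds^2)/s^2, i.e. B times the
Poincare upper half-plane metric, which has constant Gaussian curvature -1.
Scaling a 2D metric by a constant c divides the Gaussian curvature by c,
so K = -1/B = -1/(1/2) = -2.0000 everywhere (the point (m, s) = (-5, 3) is irrelevant:
the curvature is constant).
Scalar curvature in dimension 2: R = 2K = -2/(1/2) = -4.0000.

-4.0000


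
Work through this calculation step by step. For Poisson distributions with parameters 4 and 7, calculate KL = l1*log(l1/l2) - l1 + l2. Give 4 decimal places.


KL divergence for Poisson:
KL = l1*log(l1/l2) - l1 + l2.
l1 = 4, l2 = 7.
log(4/7) = -0.559616.
l1*log(l1/l2) = 4 * -0.559616 = -2.238463.
KL = -2.238463 - 4 + 7 = 0.7615

0.7615


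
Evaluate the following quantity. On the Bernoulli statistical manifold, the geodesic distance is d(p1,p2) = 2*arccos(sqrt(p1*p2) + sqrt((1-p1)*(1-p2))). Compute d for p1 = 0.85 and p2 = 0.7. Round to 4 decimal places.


Geodesic distance on Bernoulli manifold:
d(p1,p2) = 2*arccos(sqrt(p1*p2) + sqrt((1-p1)*(1-p2))).
sqrt(p1*p2) = sqrt(0.85*0.7) = 0.771362.
sqrt((1-p1)*(1-p2)) = sqrt(0.15*0.3) = 0.212132.
arg = 0.771362 + 0.212132 = 0.983494.
d = 2*arccos(0.983494) = 0.3639

0.3639


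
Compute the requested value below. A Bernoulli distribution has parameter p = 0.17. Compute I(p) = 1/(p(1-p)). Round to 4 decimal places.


For Bernoulli(p), Fisher information is I(p) = 1/(p*(1-p)).
p = 0.17, 1-p = 0.83.
p*(1-p) = 0.1411.
I(p) = 1/0.1411 = 7.0872

7.0872


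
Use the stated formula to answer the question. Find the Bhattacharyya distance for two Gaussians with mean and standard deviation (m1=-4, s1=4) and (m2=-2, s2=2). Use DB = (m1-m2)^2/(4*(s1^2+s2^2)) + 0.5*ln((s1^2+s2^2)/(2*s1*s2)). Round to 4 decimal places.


Bhattacharyya distance between two Gaussians:
DB = (m1-m2)^2/(4*(s1^2+s2^2)) + (1/2)*ln((s1^2+s2^2)/(2*s1*s2)).
(m1-m2)^2 = (-2)^2 = 4.
s1^2+s2^2 = 16 + 4 = 20.
term1 = 4/80 = 0.05.
term2 = 0.5*ln(20/16.0) = 0.111572.
DB = 0.05 + 0.111572 = 0.1616

0.1616


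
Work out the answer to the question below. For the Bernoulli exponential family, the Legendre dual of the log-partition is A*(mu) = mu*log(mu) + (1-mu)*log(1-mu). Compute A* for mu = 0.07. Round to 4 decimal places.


Legendre transform for Bernoulli:
A*(mu) = mu*log(mu) + (1-mu)*log(1-mu).
mu = 0.07, 1-mu = 0.93.
mu*log(mu) = 0.07*log(0.07) = -0.186148.
(1-mu)*log(1-mu) = 0.93*log(0.93) = -0.067491.
A* = -0.186148 + -0.067491 = -0.2536

-0.2536


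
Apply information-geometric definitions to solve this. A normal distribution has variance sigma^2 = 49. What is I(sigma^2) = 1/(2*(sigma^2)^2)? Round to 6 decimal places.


Fisher information for variance: I(sigma^2) = 1/(2*sigma^4).
sigma^2 = 49, so sigma^4 = 2401.
I = 1/(2*2401) = 1/4802 = 0.000208

0.000208


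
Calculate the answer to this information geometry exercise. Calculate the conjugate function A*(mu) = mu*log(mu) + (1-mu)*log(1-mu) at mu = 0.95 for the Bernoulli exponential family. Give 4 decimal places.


Legendre transform for Bernoulli:
A*(mu) = mu*log(mu) + (1-mu)*log(1-mu).
mu = 0.95, 1-mu = 0.05.
mu*log(mu) = 0.95*log(0.95) = -0.048729.
(1-mu)*log(1-mu) = 0.05*log(0.05) = -0.149787.
A* = -0.048729 + -0.149787 = -0.1985

-0.1985


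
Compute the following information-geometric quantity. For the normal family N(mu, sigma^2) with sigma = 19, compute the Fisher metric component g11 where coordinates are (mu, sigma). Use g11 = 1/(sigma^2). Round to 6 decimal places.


For the 2-parameter normal family, the Fisher metric has:
  g11 = 1/sigma^2, g22 = 2/sigma^2.
sigma = 19, sigma^2 = 361.
g11 = 0.002770

0.002770


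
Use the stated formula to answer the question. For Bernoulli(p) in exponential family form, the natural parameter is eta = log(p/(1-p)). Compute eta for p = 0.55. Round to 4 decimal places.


Natural parameter for Bernoulli: eta = log(p/(1-p)).
p = 0.55, 1-p = 0.45.
p/(1-p) = 1.222222.
eta = log(1.222222) = 0.2007

0.2007


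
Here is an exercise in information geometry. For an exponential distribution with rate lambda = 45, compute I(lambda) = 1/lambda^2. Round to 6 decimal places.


Fisher information for exponential: I(lambda) = 1/lambda^2.
lambda = 45, lambda^2 = 2025.
I = 1/2025 = 0.000494

0.000494


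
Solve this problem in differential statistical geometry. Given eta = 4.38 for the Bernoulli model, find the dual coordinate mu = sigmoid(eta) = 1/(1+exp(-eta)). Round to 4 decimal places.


Dual coordinate (expectation parameter) for Bernoulli:
mu = 1/(1+exp(-eta)).
eta = 4.38.
exp(-eta) = exp(-4.38) = 0.012525.
mu = 1/(1+0.012525) = 0.9876

0.9876


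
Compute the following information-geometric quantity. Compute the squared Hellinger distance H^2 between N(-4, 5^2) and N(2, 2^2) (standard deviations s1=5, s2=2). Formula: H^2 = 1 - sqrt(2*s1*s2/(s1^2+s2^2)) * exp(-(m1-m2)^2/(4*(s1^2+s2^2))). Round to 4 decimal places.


Squared Hellinger distance for Gaussians:
H^2 = 1 - sqrt(2*s1*s2/(s1^2+s2^2)) * exp(-(m1-m2)^2/(4*(s1^2+s2^2))).
s1^2 = 25, s2^2 = 4, s1^2+s2^2 = 29.
sqrt(2*5*2/(29)) = 0.830455.
(m1-m2)^2 = (-6)^2 = 36.
exp(-36/(4*29)) = exp(-0.310345) = 0.733194.
H^2 = 1 - 0.830455*0.733194 = 0.3911

0.3911


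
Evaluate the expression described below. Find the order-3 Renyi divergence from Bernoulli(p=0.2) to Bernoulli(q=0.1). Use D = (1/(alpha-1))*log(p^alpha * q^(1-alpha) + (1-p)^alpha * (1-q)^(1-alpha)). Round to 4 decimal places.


Renyi divergence of order alpha between Bernoulli distributions:
D = (1/(alpha-1))*log(p^alpha * q^(1-alpha) + (1-p)^alpha * (1-q)^(1-alpha)).
alpha = 3, p = 0.2, q = 0.1.
p^alpha * q^(1-alpha) = 0.2^3 * 0.1^-2 = 0.8.
(1-p)^alpha * (1-q)^(1-alpha) = 0.8^3 * 0.9^-2 = 0.632099.
sum = 0.8 + 0.632099 = 1.432099.
D = (1/2)*log(1.432099) = 0.1796

0.1796


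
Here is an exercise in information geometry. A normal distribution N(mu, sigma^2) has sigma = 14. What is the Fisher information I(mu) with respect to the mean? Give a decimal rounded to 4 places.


The Fisher information for the mean of a normal distribution is I(mu) = 1/sigma^2.
sigma = 14, so sigma^2 = 196.
I(mu) = 1/196 = 0.0051

0.0051


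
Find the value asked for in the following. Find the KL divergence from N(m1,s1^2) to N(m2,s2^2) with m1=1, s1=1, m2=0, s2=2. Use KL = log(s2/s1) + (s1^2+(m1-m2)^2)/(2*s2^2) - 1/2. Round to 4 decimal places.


KL divergence between normal distributions:
KL = log(s2/s1) + (s1^2 + (m1-m2)^2)/(2*s2^2) - 1/2.
log(2/1) = 0.693147.
(1^2 + (1-0)^2)/(2*2^2) = (1 + 1)/8 = 0.25.
KL = 0.693147 + 0.25 - 0.5 = 0.4431

0.4431


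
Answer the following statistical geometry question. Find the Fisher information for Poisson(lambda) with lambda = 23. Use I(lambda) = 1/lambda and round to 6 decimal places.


Fisher information for Poisson: I(lambda) = 1/lambda.
lambda = 23.
I(lambda) = 1/23 = 0.043478

0.043478
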